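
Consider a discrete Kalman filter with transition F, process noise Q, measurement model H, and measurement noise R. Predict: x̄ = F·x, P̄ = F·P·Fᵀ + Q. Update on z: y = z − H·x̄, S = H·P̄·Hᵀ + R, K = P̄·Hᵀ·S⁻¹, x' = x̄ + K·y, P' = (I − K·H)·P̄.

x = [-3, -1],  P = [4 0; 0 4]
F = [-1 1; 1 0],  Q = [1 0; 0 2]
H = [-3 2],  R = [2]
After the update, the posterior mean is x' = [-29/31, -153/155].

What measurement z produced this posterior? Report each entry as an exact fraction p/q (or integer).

x̄ = F·x = [2, -3]
P̄ = F·P·Fᵀ + Q = [9 -4; -4 6]
S = H·P̄·Hᵀ + R = [155]
K = P̄·Hᵀ·S⁻¹ = [-7/31; 24/155]
x' − x̄ = [-91/31, 312/155] = K·y
y = (KᵀK)⁻¹·Kᵀ·(x' − x̄) = [13]
z = y + H·x̄ = [13] + [-12] = [1]

z = [1]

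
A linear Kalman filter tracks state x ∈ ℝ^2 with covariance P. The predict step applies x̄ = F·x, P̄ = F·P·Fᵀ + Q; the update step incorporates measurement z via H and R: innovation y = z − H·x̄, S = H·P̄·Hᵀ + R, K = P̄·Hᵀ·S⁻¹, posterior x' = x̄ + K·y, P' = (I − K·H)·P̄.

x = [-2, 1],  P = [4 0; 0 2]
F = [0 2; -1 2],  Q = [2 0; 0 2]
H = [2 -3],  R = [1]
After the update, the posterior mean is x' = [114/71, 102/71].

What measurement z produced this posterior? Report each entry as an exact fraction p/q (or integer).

z = [-1]

x̄ = F·x = [2, 4]
P̄ = F·P·Fᵀ + Q = [10 8; 8 14]
S = H·P̄·Hᵀ + R = [71]
K = P̄·Hᵀ·S⁻¹ = [-4/71; -26/71]
x' − x̄ = [-28/71, -182/71] = K·y
y = (KᵀK)⁻¹·Kᵀ·(x' − x̄) = [7]
z = y + H·x̄ = [7] + [-8] = [-1]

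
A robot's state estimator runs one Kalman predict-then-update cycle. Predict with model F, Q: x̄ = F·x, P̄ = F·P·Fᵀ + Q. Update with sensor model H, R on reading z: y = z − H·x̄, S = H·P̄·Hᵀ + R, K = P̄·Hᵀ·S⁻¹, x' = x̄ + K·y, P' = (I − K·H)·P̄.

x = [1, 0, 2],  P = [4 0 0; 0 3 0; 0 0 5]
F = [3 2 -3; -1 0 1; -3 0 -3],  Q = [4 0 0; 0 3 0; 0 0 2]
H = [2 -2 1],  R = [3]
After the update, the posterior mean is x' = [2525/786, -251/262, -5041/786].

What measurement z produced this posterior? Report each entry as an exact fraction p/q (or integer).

z = [2]

x̄ = F·x = [-3, 1, -9]
P̄ = F·P·Fᵀ + Q = [97 -27 9; -27 12 -3; 9 -3 83]
S = H·P̄·Hᵀ + R = [786]
K = P̄·Hᵀ·S⁻¹ = [257/786; -27/262; 107/786]
x' − x̄ = [4883/786, -513/262, 2033/786] = K·y
y = (KᵀK)⁻¹·Kᵀ·(x' − x̄) = [19]
z = y + H·x̄ = [19] + [-17] = [2]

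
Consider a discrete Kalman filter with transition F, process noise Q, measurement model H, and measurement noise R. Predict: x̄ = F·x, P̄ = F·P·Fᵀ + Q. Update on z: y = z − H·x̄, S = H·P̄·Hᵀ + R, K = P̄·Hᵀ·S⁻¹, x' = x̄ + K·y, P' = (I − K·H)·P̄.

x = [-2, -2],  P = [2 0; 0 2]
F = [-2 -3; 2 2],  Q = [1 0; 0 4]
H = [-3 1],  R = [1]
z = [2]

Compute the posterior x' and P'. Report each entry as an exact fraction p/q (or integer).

x' = [-25/48, 1/3]
P' = [167/384 25/24; 25/24 10/3]

x̄ = F·x = [10, -8]
P̄ = F·P·Fᵀ + Q = [27 -20; -20 20]
y = z − H·x̄ = [40]
S = H·P̄·Hᵀ + R = [384]
K = P̄·Hᵀ·S⁻¹ = [-101/384; 5/24]
x' = x̄ + K·y = [-25/48, 1/3]
P' = (I − K·H)·P̄ = [167/384 25/24; 25/24 10/3]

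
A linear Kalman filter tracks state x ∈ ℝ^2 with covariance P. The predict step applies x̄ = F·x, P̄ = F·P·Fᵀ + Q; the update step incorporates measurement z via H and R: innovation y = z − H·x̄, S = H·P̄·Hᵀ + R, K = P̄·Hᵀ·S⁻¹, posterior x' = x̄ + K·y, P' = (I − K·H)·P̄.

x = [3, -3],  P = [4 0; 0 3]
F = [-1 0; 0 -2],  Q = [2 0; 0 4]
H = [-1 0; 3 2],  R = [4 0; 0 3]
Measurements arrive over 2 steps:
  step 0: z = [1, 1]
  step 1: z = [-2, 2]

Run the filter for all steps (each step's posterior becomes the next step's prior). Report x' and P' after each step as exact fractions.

step 0: x̄ = F·x = [-3, 6]
step 0: P̄ = F·P·Fᵀ + Q = [6 0; 0 16]
step 0: y = z − H·x̄ = [-2, -2]
step 0: S = H·P̄·Hᵀ + R = [10 -18; -18 121]
step 0: K = P̄·Hᵀ·S⁻¹ = [-201/443 36/443; 288/443 160/443]
step 0: x' = x̄ + K·y = [-999/443, 1762/443]
step 0: P' = (I − K·H)·P̄ = [804/443 -1152/443; -1152/443 1968/443]
step 1: x̄ = F·x = [999/443, -3524/443]
step 1: P̄ = F·P·Fᵀ + Q = [1690/443 -2304/443; -2304/443 9644/443]
step 1: y = z − H·x̄ = [113/443, 4937/443]
step 1: S = H·P̄·Hᵀ + R = [3462/443 -462/443; -462/443 27467/443]
step 1: K = P̄·Hᵀ·S⁻¹ = [-431/885 28/3245; 8/11 56/121]
step 1: x' = x̄ + K·y = [4336/1947, -316/121]
step 1: P' = (I − K·H)·P̄ = [1724/885 -32/11; -32/11 612/121]

step 0: x' = [-999/443, 1762/443], P' = [804/443 -1152/443; -1152/443 1968/443]
step 1: x' = [4336/1947, -316/121], P' = [1724/885 -32/11; -32/11 612/121]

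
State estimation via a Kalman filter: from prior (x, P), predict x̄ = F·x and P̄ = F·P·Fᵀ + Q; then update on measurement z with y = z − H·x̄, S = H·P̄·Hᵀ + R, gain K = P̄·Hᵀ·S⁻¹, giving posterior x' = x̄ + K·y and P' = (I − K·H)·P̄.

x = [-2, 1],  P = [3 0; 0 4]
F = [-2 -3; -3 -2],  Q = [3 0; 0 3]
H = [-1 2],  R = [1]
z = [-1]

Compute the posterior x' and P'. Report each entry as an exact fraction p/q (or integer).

x̄ = F·x = [1, 4]
P̄ = F·P·Fᵀ + Q = [51 42; 42 46]
y = z − H·x̄ = [-8]
S = H·P̄·Hᵀ + R = [68]
K = P̄·Hᵀ·S⁻¹ = [33/68; 25/34]
x' = x̄ + K·y = [-49/17, -32/17]
P' = (I − K·H)·P̄ = [2379/68 603/34; 603/34 157/17]

x' = [-49/17, -32/17]
P' = [2379/68 603/34; 603/34 157/17]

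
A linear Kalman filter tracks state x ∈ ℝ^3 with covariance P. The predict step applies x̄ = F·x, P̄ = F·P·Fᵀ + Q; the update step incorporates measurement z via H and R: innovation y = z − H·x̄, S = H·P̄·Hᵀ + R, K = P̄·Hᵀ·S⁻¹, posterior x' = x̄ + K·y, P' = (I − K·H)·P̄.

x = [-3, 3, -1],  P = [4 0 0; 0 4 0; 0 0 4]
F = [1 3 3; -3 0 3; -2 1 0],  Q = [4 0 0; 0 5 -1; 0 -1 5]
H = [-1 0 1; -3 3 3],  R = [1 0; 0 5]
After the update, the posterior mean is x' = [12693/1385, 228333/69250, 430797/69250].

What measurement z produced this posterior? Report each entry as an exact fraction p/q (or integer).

x̄ = F·x = [3, 6, 9]
P̄ = F·P·Fᵀ + Q = [80 24 4; 24 77 23; 4 23 25]
S = H·P̄·Hᵀ + R = [98 288; 288 1553]
K = P̄·Hᵀ·S⁻¹ = [-1462/1385 132/1385; -67217/69250 11316/34625; -5403/69250 3444/34625]
x' − x̄ = [8538/1385, -187167/69250, -192453/69250] = K·y
y = (KᵀK)⁻¹·Kᵀ·(x' − x̄) = [-9, -35]
z = y + H·x̄ = [-9, -35] + [6, 36] = [-3, 1]

z = [-3, 1]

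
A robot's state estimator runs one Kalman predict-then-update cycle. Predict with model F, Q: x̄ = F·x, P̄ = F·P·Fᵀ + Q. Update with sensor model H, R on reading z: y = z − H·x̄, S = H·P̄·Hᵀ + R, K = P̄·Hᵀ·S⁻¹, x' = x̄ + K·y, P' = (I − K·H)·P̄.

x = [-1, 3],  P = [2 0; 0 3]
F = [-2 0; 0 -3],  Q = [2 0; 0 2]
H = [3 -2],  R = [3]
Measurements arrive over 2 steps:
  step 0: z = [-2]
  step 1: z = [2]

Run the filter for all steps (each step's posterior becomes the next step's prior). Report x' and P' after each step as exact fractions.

step 0: x' = [-362/209, -373/209], P' = [1190/209 1740/209; 1740/209 2697/209]
step 1: x' = [59372/20713, 69071/20713], P' = [376422/20713 572652/20713; 572652/20713 886071/20713]

step 0: x̄ = F·x = [2, -9]
step 0: P̄ = F·P·Fᵀ + Q = [10 0; 0 29]
step 0: y = z − H·x̄ = [-26]
step 0: S = H·P̄·Hᵀ + R = [209]
step 0: K = P̄·Hᵀ·S⁻¹ = [30/209; -58/209]
step 0: x' = x̄ + K·y = [-362/209, -373/209]
step 0: P' = (I − K·H)·P̄ = [1190/209 1740/209; 1740/209 2697/209]
step 1: x̄ = F·x = [724/209, 1119/209]
step 1: P̄ = F·P·Fᵀ + Q = [5178/209 10440/209; 10440/209 24691/209]
step 1: y = z − H·x̄ = [44/19]
step 1: S = H·P̄·Hᵀ + R = [1883/19]
step 1: K = P̄·Hᵀ·S⁻¹ = [-486/1883; -1642/1883]
step 1: x' = x̄ + K·y = [59372/20713, 69071/20713]
step 1: P' = (I − K·H)·P̄ = [376422/20713 572652/20713; 572652/20713 886071/20713]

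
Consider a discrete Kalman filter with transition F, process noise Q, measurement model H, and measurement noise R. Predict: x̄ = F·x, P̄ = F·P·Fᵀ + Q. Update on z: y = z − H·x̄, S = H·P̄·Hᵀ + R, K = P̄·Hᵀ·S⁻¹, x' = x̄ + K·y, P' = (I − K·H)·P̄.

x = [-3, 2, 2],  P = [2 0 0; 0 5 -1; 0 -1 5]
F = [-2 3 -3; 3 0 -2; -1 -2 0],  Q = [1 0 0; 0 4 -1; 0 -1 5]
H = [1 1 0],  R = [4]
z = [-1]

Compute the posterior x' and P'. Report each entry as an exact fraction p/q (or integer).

x' = [2112/211, -2347/211, -469/211]
P' = [4806/211 -4242/211 -689/211; -4242/211 4506/211 517/211; -689/211 517/211 3848/211]

x̄ = F·x = [6, -13, -1]
P̄ = F·P·Fᵀ + Q = [117 24 -32; 24 42 -11; -32 -11 27]
y = z − H·x̄ = [6]
S = H·P̄·Hᵀ + R = [211]
K = P̄·Hᵀ·S⁻¹ = [141/211; 66/211; -43/211]
x' = x̄ + K·y = [2112/211, -2347/211, -469/211]
P' = (I − K·H)·P̄ = [4806/211 -4242/211 -689/211; -4242/211 4506/211 517/211; -689/211 517/211 3848/211]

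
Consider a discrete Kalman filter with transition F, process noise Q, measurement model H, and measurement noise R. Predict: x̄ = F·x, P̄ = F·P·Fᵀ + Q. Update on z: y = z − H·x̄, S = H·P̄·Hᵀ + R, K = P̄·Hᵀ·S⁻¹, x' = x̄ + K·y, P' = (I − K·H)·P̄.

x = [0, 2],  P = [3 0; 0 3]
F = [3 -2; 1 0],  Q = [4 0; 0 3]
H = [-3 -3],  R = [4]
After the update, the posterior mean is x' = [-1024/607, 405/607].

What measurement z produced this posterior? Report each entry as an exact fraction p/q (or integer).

z = [3]

x̄ = F·x = [-4, 0]
P̄ = F·P·Fᵀ + Q = [43 9; 9 6]
S = H·P̄·Hᵀ + R = [607]
K = P̄·Hᵀ·S⁻¹ = [-156/607; -45/607]
x' − x̄ = [1404/607, 405/607] = K·y
y = (KᵀK)⁻¹·Kᵀ·(x' − x̄) = [-9]
z = y + H·x̄ = [-9] + [12] = [3]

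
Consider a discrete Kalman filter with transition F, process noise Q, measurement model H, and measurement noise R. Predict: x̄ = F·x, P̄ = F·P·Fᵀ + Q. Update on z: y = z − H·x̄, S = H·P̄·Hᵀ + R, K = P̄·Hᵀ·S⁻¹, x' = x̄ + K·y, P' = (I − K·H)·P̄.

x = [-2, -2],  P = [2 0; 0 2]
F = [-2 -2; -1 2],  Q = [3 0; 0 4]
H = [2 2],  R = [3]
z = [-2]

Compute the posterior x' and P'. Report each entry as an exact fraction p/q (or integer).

x̄ = F·x = [8, -2]
P̄ = F·P·Fᵀ + Q = [19 -4; -4 14]
y = z − H·x̄ = [-14]
S = H·P̄·Hᵀ + R = [103]
K = P̄·Hᵀ·S⁻¹ = [30/103; 20/103]
x' = x̄ + K·y = [404/103, -486/103]
P' = (I − K·H)·P̄ = [1057/103 -1012/103; -1012/103 1042/103]

x' = [404/103, -486/103]
P' = [1057/103 -1012/103; -1012/103 1042/103]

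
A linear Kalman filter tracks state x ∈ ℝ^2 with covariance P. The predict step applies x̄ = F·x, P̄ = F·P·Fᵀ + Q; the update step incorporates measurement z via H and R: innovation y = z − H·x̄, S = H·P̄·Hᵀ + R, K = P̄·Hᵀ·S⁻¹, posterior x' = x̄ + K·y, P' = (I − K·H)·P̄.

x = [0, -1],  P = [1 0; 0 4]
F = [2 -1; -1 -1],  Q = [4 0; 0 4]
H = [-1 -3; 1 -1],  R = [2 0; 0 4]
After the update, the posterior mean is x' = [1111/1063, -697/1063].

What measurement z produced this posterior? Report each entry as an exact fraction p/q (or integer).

x̄ = F·x = [1, 1]
P̄ = F·P·Fᵀ + Q = [12 2; 2 9]
S = H·P̄·Hᵀ + R = [107 11; 11 21]
K = P̄·Hᵀ·S⁻¹ = [-244/1063 634/1063; -266/1063 -215/1063]
x' − x̄ = [48/1063, -1760/1063] = K·y
y = (KᵀK)⁻¹·Kᵀ·(x' − x̄) = [5, 2]
z = y + H·x̄ = [5, 2] + [-4, 0] = [1, 2]

z = [1, 2]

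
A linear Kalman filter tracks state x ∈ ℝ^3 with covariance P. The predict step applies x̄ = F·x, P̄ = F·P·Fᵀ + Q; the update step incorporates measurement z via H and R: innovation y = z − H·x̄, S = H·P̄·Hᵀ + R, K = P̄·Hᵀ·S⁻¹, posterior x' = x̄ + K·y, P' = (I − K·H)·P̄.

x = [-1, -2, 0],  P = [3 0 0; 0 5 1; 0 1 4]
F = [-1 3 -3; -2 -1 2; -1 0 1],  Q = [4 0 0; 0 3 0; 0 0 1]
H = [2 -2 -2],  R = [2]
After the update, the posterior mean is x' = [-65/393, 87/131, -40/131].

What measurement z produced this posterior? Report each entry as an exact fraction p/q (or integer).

z = [-1]

x̄ = F·x = [-5, 4, 1]
P̄ = F·P·Fᵀ + Q = [70 -24 -6; -24 32 13; -6 13 8]
S = H·P̄·Hᵀ + R = [786]
K = P̄·Hᵀ·S⁻¹ = [100/393; -23/131; -9/131]
x' − x̄ = [1900/393, -437/131, -171/131] = K·y
y = (KᵀK)⁻¹·Kᵀ·(x' − x̄) = [19]
z = y + H·x̄ = [19] + [-20] = [-1]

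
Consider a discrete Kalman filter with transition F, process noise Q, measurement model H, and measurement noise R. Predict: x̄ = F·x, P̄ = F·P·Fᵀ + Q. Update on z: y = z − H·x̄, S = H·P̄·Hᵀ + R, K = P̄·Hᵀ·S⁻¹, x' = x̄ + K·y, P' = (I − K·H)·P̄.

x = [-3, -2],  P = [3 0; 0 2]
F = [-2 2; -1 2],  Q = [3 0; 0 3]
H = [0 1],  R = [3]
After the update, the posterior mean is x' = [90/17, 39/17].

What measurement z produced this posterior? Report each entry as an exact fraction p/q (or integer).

x̄ = F·x = [2, -1]
P̄ = F·P·Fᵀ + Q = [23 14; 14 14]
S = H·P̄·Hᵀ + R = [17]
K = P̄·Hᵀ·S⁻¹ = [14/17; 14/17]
x' − x̄ = [56/17, 56/17] = K·y
y = (KᵀK)⁻¹·Kᵀ·(x' − x̄) = [4]
z = y + H·x̄ = [4] + [-1] = [3]

z = [3]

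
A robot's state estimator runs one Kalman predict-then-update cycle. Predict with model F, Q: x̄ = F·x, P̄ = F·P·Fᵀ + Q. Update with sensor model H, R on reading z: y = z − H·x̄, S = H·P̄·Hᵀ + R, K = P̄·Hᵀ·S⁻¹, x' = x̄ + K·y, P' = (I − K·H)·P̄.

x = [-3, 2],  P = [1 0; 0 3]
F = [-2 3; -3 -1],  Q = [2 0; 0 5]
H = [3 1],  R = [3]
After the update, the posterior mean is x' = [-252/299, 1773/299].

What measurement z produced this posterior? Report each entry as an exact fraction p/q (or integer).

z = [3]

x̄ = F·x = [12, 7]
P̄ = F·P·Fᵀ + Q = [33 -3; -3 17]
S = H·P̄·Hᵀ + R = [299]
K = P̄·Hᵀ·S⁻¹ = [96/299; 8/299]
x' − x̄ = [-3840/299, -320/299] = K·y
y = (KᵀK)⁻¹·Kᵀ·(x' − x̄) = [-40]
z = y + H·x̄ = [-40] + [43] = [3]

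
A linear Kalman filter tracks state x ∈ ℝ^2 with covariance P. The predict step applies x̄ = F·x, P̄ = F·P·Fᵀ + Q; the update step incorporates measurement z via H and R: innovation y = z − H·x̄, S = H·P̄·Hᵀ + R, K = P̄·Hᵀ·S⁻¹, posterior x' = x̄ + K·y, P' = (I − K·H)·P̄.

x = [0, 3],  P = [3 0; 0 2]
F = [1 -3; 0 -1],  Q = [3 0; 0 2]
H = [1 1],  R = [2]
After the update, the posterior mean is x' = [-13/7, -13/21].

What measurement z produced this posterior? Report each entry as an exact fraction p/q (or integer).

z = [-2]

x̄ = F·x = [-9, -3]
P̄ = F·P·Fᵀ + Q = [24 6; 6 4]
S = H·P̄·Hᵀ + R = [42]
K = P̄·Hᵀ·S⁻¹ = [5/7; 5/21]
x' − x̄ = [50/7, 50/21] = K·y
y = (KᵀK)⁻¹·Kᵀ·(x' − x̄) = [10]
z = y + H·x̄ = [10] + [-12] = [-2]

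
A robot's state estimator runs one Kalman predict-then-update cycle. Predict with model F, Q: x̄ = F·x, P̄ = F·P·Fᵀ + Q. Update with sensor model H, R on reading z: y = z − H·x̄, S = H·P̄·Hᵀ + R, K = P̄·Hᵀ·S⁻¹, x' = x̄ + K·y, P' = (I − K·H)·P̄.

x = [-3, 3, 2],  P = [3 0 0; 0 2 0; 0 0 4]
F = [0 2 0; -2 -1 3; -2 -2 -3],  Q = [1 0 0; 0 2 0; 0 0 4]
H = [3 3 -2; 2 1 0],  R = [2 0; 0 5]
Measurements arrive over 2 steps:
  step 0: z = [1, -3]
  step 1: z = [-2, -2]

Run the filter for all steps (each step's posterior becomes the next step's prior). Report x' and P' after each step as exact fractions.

step 0: x' = [12050/20719, -28537/20719, -33498/20719], P' = [119222/20719 -202724/20719 -124196/20719; -202724/20719 411228/20719 309412/20719; -124196/20719 309412/20719 284676/20719]
step 1: x' = [-1762314993/3944882161, -2583991851/3944882161, -222440620/358625651], P' = [6210551672/3944882161 -4217253134/3944882161 283530104/358625651; -4217253134/3944882161 7658314978/3944882161 422566712/358625651; 283530104/358625651 422566712/358625651 1184533160/358625651]

step 0: x̄ = F·x = [6, 9, -6]
step 0: P̄ = F·P·Fᵀ + Q = [9 -4 -8; -4 52 -20; -8 -20 60]
step 0: y = z − H·x̄ = [-56, -24]
step 0: S = H·P̄·Hᵀ + R = [1055 246; 246 77]
step 0: K = P̄·Hᵀ·S⁻¹ = [-1057/20719 7144/20719; 3344/20719 1156/20719; -6852/20719 12204/20719]
step 0: x' = x̄ + K·y = [12050/20719, -28537/20719, -33498/20719]
step 0: P' = (I − K·H)·P̄ = [119222/20719 -202724/20719 -124196/20719; -202724/20719 411228/20719 309412/20719; -124196/20719 309412/20719 284676/20719]
step 1: x̄ = F·x = [-57074/20719, -96057/20719, 133468/20719]
step 1: P̄ = F·P·Fᵀ + Q = [1665631/20719 1844912/20719 -2690488/20719; 1844912/20719 2314622/20719 -3407320/20719; -2690488/20719 -3407320/20719 5367560/20719]
step 1: y = z − H·x̄ = [684891/20719, 168767/20719]
step 1: S = H·P̄·Hᵀ + R = [163716067/20719 51118452/20719; 51118452/20719 16460389/20719]
step 1: K = P̄·Hᵀ·S⁻¹ = [-11716667/358625651 1640770042/3944882161; 46668994/358625651 -155238258/3944882161; -125387936/358625651 197925384/358625651]
step 1: x' = x̄ + K·y = [-1762314993/3944882161, -2583991851/3944882161, -222440620/358625651]
step 1: P' = (I − K·H)·P̄ = [6210551672/3944882161 -4217253134/3944882161 283530104/358625651; -4217253134/3944882161 7658314978/3944882161 422566712/358625651; 283530104/358625651 422566712/358625651 1184533160/358625651]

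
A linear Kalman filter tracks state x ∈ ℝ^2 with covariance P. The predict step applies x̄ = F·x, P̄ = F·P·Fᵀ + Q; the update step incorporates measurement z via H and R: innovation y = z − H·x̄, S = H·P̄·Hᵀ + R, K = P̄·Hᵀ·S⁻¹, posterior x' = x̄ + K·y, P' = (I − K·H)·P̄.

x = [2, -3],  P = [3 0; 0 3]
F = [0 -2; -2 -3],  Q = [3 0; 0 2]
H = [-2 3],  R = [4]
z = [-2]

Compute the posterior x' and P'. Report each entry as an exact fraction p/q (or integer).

x' = [1182/217, 650/217]
P' = [2679/217 1818/217; 1818/217 1328/217]

x̄ = F·x = [6, 5]
P̄ = F·P·Fᵀ + Q = [15 18; 18 41]
y = z − H·x̄ = [-5]
S = H·P̄·Hᵀ + R = [217]
K = P̄·Hᵀ·S⁻¹ = [24/217; 87/217]
x' = x̄ + K·y = [1182/217, 650/217]
P' = (I − K·H)·P̄ = [2679/217 1818/217; 1818/217 1328/217]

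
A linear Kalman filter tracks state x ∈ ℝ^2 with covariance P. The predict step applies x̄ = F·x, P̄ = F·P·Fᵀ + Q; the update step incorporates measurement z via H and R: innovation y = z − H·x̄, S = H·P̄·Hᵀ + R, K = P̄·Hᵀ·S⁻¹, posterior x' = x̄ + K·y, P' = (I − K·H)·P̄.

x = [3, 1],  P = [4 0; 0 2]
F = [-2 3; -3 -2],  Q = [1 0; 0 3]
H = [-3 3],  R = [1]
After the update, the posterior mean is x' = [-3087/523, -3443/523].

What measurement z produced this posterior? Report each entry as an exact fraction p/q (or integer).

x̄ = F·x = [-3, -11]
P̄ = F·P·Fᵀ + Q = [35 12; 12 47]
S = H·P̄·Hᵀ + R = [523]
K = P̄·Hᵀ·S⁻¹ = [-69/523; 105/523]
x' − x̄ = [-1518/523, 2310/523] = K·y
y = (KᵀK)⁻¹·Kᵀ·(x' − x̄) = [22]
z = y + H·x̄ = [22] + [-24] = [-2]

z = [-2]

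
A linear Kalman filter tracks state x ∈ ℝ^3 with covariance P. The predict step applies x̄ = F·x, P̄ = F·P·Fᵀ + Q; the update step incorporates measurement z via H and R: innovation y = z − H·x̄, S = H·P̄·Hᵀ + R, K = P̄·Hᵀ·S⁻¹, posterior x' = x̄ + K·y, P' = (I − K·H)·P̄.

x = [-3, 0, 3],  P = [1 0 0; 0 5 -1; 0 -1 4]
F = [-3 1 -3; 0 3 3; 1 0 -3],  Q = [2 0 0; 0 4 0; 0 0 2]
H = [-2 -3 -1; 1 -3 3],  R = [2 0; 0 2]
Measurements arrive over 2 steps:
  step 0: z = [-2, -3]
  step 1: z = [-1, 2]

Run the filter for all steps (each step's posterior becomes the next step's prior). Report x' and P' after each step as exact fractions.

step 0: x̄ = F·x = [0, 9, -12]
step 0: P̄ = F·P·Fᵀ + Q = [58 -15 36; -15 67 -27; 36 -27 39]
step 0: y = z − H·x̄ = [13, 60]
step 0: S = H·P̄·Hᵀ + R = [678 235; 235 1806]
step 0: K = P̄·Hᵀ·S⁻¹ = [-242827/1169243 168203/1169243; -190269/1169243 -167526/1169243; -109170/1169243 165702/1169243]
step 0: x' = x̄ + K·y = [6935429/1169243, -2001870/1169243, -5508006/1169243]
step 0: P' = (I − K·H)·P̄ = [6342772/1169243 -2549442/1169243 -4551564/1169243; -2549442/1169243 1185323/1169243 1923453/1169243; -4551564/1169243 1923453/1169243 3551109/1169243]
step 1: x̄ = F·x = [-6284139/1169243, -22529628/1169243, 23459447/1169243]
step 1: P̄ = F·P·Fᵀ + Q = [14396520/1169243 23964324/1169243 -22697520/1169243; 23964324/1169243 81927014/1169243 -70574076/1169243; -22697520/1169243 -70574076/1169243 67950623/1169243]
step 1: y = z − H·x̄ = [-57866958/1169243, -129344600/1169243]
step 1: S = H·P̄·Hᵀ + R = [638555667/1169243 1158918285/1169243; 1158918285/1169243 2355996043/1169243]
step 1: K = P̄·Hᵀ·S⁻¹ = [-1361036448/5749554533 363009588/5749554533; -829254906/5749554533 -650093256/5749554533; -4120606985/68994654396 4510736273/22998218132]
step 1: x' = x̄ + K·y = [-3699223221/5749554533, 2169939168/5749554533, 15210025149/11499109066]
step 1: P' = (I − K·H)·P̄ = [19002390600/5749554533 -7297646124/5749554533 -13389769932/5749554533; -7297646124/5749554533 3563662214/5749554533 5562815418/5749554533; -13389769932/5749554533 5562815418/5749554533 64667168645/34497327198]

step 0: x' = [6935429/1169243, -2001870/1169243, -5508006/1169243], P' = [6342772/1169243 -2549442/1169243 -4551564/1169243; -2549442/1169243 1185323/1169243 1923453/1169243; -4551564/1169243 1923453/1169243 3551109/1169243]
step 1: x' = [-3699223221/5749554533, 2169939168/5749554533, 15210025149/11499109066], P' = [19002390600/5749554533 -7297646124/5749554533 -13389769932/5749554533; -7297646124/5749554533 3563662214/5749554533 5562815418/5749554533; -13389769932/5749554533 5562815418/5749554533 64667168645/34497327198]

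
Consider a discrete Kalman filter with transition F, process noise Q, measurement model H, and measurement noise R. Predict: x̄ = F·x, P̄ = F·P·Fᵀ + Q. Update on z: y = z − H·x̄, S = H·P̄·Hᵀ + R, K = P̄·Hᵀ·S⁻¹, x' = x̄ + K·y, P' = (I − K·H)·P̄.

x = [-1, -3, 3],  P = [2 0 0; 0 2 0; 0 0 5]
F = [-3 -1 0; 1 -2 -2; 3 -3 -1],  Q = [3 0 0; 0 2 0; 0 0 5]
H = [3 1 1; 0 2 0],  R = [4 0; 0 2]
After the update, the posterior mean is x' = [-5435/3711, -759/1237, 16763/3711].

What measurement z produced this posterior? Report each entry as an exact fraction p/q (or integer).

x̄ = F·x = [6, -1, 3]
P̄ = F·P·Fᵀ + Q = [23 -2 -12; -2 32 28; -12 28 46]
S = H·P̄·Hᵀ + R = [261 108; 108 130]
K = P̄·Hᵀ·S⁻¹ = [3791/11133 -388/1237; 6/1237 604/1237; -554/11133 584/1237]
x' − x̄ = [-27701/3711, 478/1237, 5630/3711] = K·y
y = (KᵀK)⁻¹·Kᵀ·(x' − x̄) = [-21, 1]
z = y + H·x̄ = [-21, 1] + [20, -2] = [-1, -1]

z = [-1, -1]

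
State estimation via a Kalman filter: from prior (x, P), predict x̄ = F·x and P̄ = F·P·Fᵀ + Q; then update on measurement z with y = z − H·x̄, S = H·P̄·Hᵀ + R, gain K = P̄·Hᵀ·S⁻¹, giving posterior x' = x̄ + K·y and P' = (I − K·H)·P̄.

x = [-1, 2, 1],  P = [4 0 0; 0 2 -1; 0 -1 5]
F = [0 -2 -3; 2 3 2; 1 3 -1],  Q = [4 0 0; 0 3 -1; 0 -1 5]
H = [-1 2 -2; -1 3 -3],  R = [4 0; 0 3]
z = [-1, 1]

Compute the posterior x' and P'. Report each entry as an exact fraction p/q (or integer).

x̄ = F·x = [-7, 6, 4]
P̄ = F·P·Fᵀ + Q = [45 -29 10; -29 45 12; 10 12 38]
y = z − H·x̄ = [-12, -12]
S = H·P̄·Hᵀ + R = [441 594; 594 813]
K = P̄·Hᵀ·S⁻¹ = [-419/633 60/211; 401/1899 2/633; 622/1899 -220/633]
x' = x̄ + K·y = [-521/211, 2170/633, 2684/633]
P' = (I − K·H)·P̄ = [2036/211 -1592/633 -3808/633; -1592/633 46592/1899 48178/1899; -3808/633 48178/1899 52646/1899]

x' = [-521/211, 2170/633, 2684/633]
P' = [2036/211 -1592/633 -3808/633; -1592/633 46592/1899 48178/1899; -3808/633 48178/1899 52646/1899]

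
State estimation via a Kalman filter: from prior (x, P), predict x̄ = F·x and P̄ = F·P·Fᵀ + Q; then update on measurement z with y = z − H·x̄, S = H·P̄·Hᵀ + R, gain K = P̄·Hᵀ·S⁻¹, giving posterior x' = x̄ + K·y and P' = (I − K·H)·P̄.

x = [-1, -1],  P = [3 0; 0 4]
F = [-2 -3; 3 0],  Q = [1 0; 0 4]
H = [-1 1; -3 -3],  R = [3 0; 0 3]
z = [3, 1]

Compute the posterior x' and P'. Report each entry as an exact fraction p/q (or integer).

x' = [-22713/14855, 17841/14855]
P' = [12097/14855 -9614/14855; -9614/14855 12043/14855]

x̄ = F·x = [5, -3]
P̄ = F·P·Fᵀ + Q = [49 -18; -18 31]
y = z − H·x̄ = [11, 7]
S = H·P̄·Hᵀ + R = [119 54; 54 399]
K = P̄·Hᵀ·S⁻¹ = [-7237/14855 -2483/14855; 7219/14855 -2429/14855]
x' = x̄ + K·y = [-22713/14855, 17841/14855]
P' = (I − K·H)·P̄ = [12097/14855 -9614/14855; -9614/14855 12043/14855]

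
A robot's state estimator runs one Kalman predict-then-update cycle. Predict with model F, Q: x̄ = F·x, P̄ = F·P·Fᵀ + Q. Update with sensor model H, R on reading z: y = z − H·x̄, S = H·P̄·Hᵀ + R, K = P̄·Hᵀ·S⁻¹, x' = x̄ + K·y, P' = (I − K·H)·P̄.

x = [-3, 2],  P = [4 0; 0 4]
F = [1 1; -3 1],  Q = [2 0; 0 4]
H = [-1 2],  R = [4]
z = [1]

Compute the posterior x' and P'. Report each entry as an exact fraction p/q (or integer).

x' = [175/111, 55/37]
P' = [772/111 120/37; 120/37 92/37]

x̄ = F·x = [-1, 11]
P̄ = F·P·Fᵀ + Q = [10 -8; -8 44]
y = z − H·x̄ = [-22]
S = H·P̄·Hᵀ + R = [222]
K = P̄·Hᵀ·S⁻¹ = [-13/111; 16/37]
x' = x̄ + K·y = [175/111, 55/37]
P' = (I − K·H)·P̄ = [772/111 120/37; 120/37 92/37]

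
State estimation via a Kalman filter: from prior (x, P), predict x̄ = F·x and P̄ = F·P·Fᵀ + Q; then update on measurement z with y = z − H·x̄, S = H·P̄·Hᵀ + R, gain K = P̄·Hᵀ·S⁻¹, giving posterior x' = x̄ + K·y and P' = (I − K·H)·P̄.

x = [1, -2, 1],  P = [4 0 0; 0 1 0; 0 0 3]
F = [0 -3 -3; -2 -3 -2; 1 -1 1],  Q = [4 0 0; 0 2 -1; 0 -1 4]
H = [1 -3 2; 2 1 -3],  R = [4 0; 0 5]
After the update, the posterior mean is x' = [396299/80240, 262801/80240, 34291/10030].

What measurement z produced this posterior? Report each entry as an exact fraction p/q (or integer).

z = [2, 3]

x̄ = F·x = [3, 2, 4]
P̄ = F·P·Fᵀ + Q = [40 27 -6; 27 39 -12; -6 -12 12]
S = H·P̄·Hᵀ + R = [401 -382; -382 564]
K = P̄·Hᵀ·S⁻¹ = [8929/40120 29879/80240; -7509/40120 8181/80240; 471/5015 -429/10030]
x' − x̄ = [155579/80240, 102321/80240, -5829/10030] = K·y
y = (KᵀK)⁻¹·Kᵀ·(x' − x̄) = [-3, 7]
z = y + H·x̄ = [-3, 7] + [5, -4] = [2, 3]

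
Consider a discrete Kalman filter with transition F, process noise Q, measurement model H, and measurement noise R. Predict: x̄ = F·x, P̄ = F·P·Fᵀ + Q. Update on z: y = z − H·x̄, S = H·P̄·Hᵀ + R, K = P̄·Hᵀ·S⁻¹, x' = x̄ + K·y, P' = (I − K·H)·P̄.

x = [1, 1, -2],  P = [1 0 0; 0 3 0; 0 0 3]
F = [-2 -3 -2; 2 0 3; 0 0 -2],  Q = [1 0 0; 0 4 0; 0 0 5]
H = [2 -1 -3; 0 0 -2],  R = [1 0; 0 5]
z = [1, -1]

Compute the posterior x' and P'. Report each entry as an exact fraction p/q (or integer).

x' = [6733/14349, -30797/14349, 3399/4783]
P' = [51896/14349 51788/14349 5130/4783; 51788/14349 163694/14349 -6405/4783; 5130/4783 -6405/4783 5560/4783]

x̄ = F·x = [-1, -4, 4]
P̄ = F·P·Fᵀ + Q = [44 -22 12; -22 35 -18; 12 -18 17]
y = z − H·x̄ = [11, 7]
S = H·P̄·Hᵀ + R = [201 18; 18 73]
K = P̄·Hᵀ·S⁻¹ = [5834/14349 -2052/4783; -2473/14349 2562/4783; -15/4783 -2224/4783]
x' = x̄ + K·y = [6733/14349, -30797/14349, 3399/4783]
P' = (I − K·H)·P̄ = [51896/14349 51788/14349 5130/4783; 51788/14349 163694/14349 -6405/4783; 5130/4783 -6405/4783 5560/4783]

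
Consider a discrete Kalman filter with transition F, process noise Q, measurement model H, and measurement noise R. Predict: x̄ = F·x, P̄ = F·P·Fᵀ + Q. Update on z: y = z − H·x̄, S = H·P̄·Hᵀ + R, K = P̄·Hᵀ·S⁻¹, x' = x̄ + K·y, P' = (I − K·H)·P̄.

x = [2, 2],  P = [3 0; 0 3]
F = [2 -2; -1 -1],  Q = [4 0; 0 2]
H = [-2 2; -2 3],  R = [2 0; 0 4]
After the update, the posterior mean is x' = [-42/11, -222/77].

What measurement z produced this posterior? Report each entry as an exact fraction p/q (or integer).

z = [2, -1]

x̄ = F·x = [0, -4]
P̄ = F·P·Fᵀ + Q = [28 0; 0 8]
S = H·P̄·Hᵀ + R = [146 160; 160 188]
K = P̄·Hᵀ·S⁻¹ = [-28/33 14/33; -104/231 118/231]
x' − x̄ = [-42/11, 86/77] = K·y
y = (KᵀK)⁻¹·Kᵀ·(x' − x̄) = [10, 11]
z = y + H·x̄ = [10, 11] + [-8, -12] = [2, -1]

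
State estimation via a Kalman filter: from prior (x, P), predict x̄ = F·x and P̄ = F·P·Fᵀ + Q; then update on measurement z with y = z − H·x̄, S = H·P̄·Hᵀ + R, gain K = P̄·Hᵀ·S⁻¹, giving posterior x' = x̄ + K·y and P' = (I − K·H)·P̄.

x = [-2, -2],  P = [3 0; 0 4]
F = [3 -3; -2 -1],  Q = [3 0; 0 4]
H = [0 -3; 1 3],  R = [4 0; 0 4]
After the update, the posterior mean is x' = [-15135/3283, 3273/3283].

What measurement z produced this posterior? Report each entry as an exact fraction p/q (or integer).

x̄ = F·x = [0, 6]
P̄ = F·P·Fᵀ + Q = [66 -6; -6 20]
S = H·P̄·Hᵀ + R = [184 -162; -162 214]
K = P̄·Hᵀ·S⁻¹ = [2907/3283 2937/3283; -1023/3283 54/3283]
x' − x̄ = [-15135/3283, -16425/3283] = K·y
y = (KᵀK)⁻¹·Kᵀ·(x' − x̄) = [15, -20]
z = y + H·x̄ = [15, -20] + [-18, 18] = [-3, -2]

z = [-3, -2]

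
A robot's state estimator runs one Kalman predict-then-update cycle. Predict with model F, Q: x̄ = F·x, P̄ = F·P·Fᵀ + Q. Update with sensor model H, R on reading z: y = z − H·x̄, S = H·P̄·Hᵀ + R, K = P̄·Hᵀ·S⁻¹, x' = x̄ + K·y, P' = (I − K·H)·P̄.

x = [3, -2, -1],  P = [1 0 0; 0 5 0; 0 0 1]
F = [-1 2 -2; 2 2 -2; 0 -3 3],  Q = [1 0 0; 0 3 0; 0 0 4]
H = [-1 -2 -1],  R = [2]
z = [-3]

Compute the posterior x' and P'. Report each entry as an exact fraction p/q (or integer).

x̄ = F·x = [-5, 4, 3]
P̄ = F·P·Fᵀ + Q = [26 22 -36; 22 31 -36; -36 -36 58]
y = z − H·x̄ = [3]
S = H·P̄·Hᵀ + R = [82]
K = P̄·Hᵀ·S⁻¹ = [-17/41; -24/41; 25/41]
x' = x̄ + K·y = [-256/41, 92/41, 198/41]
P' = (I − K·H)·P̄ = [488/41 86/41 -626/41; 86/41 119/41 -276/41; -626/41 -276/41 1128/41]

x' = [-256/41, 92/41, 198/41]
P' = [488/41 86/41 -626/41; 86/41 119/41 -276/41; -626/41 -276/41 1128/41]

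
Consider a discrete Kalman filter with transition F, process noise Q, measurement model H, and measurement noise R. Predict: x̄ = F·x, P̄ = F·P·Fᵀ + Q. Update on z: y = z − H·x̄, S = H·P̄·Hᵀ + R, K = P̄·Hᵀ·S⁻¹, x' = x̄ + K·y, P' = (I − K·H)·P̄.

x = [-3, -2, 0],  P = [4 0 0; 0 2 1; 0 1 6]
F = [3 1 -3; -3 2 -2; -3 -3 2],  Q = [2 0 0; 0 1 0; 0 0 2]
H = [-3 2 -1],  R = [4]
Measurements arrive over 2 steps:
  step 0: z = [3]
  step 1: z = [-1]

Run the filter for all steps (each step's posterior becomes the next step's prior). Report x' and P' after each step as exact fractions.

step 0: x' = [-2729/714, 235/357, 135/14], P' = [20807/714 11282/357 -323/14; 11282/357 14089/357 -116/7; -323/14 -116/7 493/14]
step 1: x' = [21243192/2429279, 726624/2429279, -60071037/2429279], P' = [60340005/2429279 8976522/2429279 -157060139/2429279; 8976522/2429279 31302139/2429279 36517468/2429279; -157060139/2429279 36517468/2429279 537586061/2429279]

step 0: x̄ = F·x = [-11, 5, 15]
step 0: P̄ = F·P·Fᵀ + Q = [88 -4 -67; -4 61 10; -67 10 68]
step 0: y = z − H·x̄ = [-25]
step 0: S = H·P̄·Hᵀ + R = [714]
step 0: K = P̄·Hᵀ·S⁻¹ = [-205/714; 62/357; 3/14]
step 0: x' = x̄ + K·y = [-2729/714, 235/357, 135/14]
step 0: P' = (I − K·H)·P̄ = [20807/714 11282/357 -323/14; 11282/357 14089/357 -116/7; -323/14 -116/7 493/14]
step 1: x̄ = F·x = [-14186/357, -4643/714, 6849/238]
step 1: P̄ = F·P·Fᵀ + Q = [473023/357 66440/357 -178445/119; 66440/357 27473/714 -44335/238; -178445/119 -44335/238 429559/238]
step 1: y = z − H·x̄ = [-55997/714]
step 1: S = H·P̄·Hᵀ + R = [2429279/714]
step 1: K = P̄·Hᵀ·S⁻¹ = [-1501708/2429279; -210689/2429279; 1657323/2429279]
step 1: x' = x̄ + K·y = [21243192/2429279, 726624/2429279, -60071037/2429279]
step 1: P' = (I − K·H)·P̄ = [60340005/2429279 8976522/2429279 -157060139/2429279; 8976522/2429279 31302139/2429279 36517468/2429279; -157060139/2429279 36517468/2429279 537586061/2429279]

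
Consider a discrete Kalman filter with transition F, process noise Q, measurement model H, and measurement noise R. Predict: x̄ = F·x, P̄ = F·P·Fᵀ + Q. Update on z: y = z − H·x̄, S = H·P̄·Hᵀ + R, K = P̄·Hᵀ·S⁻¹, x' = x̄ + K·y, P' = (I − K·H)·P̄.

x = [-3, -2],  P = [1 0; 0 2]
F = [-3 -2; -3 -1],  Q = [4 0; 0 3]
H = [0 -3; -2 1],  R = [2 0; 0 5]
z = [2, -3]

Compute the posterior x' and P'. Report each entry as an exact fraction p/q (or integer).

x' = [2415/1744, -431/872]
P' = [6085/5232 105/872; 105/872 95/436]

x̄ = F·x = [13, 11]
P̄ = F·P·Fᵀ + Q = [21 13; 13 14]
y = z − H·x̄ = [35, 12]
S = H·P̄·Hᵀ + R = [128 36; 36 51]
K = P̄·Hᵀ·S⁻¹ = [-315/1744 -577/1308; -285/872 -1/218]
x' = x̄ + K·y = [2415/1744, -431/872]
P' = (I − K·H)·P̄ = [6085/5232 105/872; 105/872 95/436]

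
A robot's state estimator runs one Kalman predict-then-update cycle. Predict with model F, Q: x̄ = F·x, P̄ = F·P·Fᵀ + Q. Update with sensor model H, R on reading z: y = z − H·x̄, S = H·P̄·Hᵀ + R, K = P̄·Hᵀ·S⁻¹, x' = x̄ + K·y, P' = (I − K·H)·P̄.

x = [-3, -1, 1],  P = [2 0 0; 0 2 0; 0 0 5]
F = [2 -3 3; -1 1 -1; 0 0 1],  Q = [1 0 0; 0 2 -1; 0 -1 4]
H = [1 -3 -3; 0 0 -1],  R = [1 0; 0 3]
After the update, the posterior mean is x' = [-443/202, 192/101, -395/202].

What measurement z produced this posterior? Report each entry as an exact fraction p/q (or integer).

z = [-2, 3]

x̄ = F·x = [0, 1, 1]
P̄ = F·P·Fᵀ + Q = [72 -25 15; -25 11 -6; 15 -6 9]
S = H·P̄·Hᵀ + R = [205 -6; -6 12]
K = P̄·Hᵀ·S⁻¹ = [189/404 -821/808; -37/202 165/404; 3/404 -603/808]
x' − x̄ = [-443/202, 91/101, -597/202] = K·y
y = (KᵀK)⁻¹·Kᵀ·(x' − x̄) = [4, 4]
z = y + H·x̄ = [4, 4] + [-6, -1] = [-2, 3]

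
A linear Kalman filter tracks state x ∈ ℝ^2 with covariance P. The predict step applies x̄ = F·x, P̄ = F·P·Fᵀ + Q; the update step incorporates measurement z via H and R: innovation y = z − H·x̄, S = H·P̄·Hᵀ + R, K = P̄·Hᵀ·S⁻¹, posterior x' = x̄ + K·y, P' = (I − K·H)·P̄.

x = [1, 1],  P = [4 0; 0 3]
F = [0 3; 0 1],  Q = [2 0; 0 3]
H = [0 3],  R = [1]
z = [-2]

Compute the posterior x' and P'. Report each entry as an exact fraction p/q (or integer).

x' = [6/11, -7/11]
P' = [866/55 9/55; 9/55 6/55]

x̄ = F·x = [3, 1]
P̄ = F·P·Fᵀ + Q = [29 9; 9 6]
y = z − H·x̄ = [-5]
S = H·P̄·Hᵀ + R = [55]
K = P̄·Hᵀ·S⁻¹ = [27/55; 18/55]
x' = x̄ + K·y = [6/11, -7/11]
P' = (I − K·H)·P̄ = [866/55 9/55; 9/55 6/55]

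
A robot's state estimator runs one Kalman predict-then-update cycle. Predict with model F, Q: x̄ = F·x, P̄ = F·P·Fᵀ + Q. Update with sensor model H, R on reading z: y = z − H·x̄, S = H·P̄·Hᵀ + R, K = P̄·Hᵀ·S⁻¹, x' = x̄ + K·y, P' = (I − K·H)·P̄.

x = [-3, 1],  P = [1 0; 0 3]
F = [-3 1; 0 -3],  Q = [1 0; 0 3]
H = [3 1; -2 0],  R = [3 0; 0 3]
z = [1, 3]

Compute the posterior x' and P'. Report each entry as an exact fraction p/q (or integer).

x̄ = F·x = [10, -3]
P̄ = F·P·Fᵀ + Q = [13 -9; -9 30]
y = z − H·x̄ = [-26, 23]
S = H·P̄·Hᵀ + R = [96 -60; -60 55]
K = P̄·Hᵀ·S⁻¹ = [3/56 -29/70; 83/112 159/140]
x' = x̄ + K·y = [-129/140, 1079/280]
P' = (I − K·H)·P̄ = [87/140 -477/280; -477/280 4107/560]

x' = [-129/140, 1079/280]
P' = [87/140 -477/280; -477/280 4107/560]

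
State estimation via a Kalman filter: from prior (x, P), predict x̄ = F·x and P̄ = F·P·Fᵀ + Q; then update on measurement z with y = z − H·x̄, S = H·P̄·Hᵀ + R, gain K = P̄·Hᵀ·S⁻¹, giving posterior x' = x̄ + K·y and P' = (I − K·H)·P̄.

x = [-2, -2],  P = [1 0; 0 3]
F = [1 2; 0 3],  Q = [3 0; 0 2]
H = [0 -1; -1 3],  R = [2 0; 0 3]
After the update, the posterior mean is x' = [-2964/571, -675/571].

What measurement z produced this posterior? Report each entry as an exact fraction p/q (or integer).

z = [3, 3]

x̄ = F·x = [-6, -6]
P̄ = F·P·Fᵀ + Q = [16 18; 18 29]
S = H·P̄·Hᵀ + R = [31 -69; -69 172]
K = P̄·Hᵀ·S⁻¹ = [-474/571 -64/571; -227/571 138/571]
x' − x̄ = [462/571, 2751/571] = K·y
y = (KᵀK)⁻¹·Kᵀ·(x' − x̄) = [-3, 15]
z = y + H·x̄ = [-3, 15] + [6, -12] = [3, 3]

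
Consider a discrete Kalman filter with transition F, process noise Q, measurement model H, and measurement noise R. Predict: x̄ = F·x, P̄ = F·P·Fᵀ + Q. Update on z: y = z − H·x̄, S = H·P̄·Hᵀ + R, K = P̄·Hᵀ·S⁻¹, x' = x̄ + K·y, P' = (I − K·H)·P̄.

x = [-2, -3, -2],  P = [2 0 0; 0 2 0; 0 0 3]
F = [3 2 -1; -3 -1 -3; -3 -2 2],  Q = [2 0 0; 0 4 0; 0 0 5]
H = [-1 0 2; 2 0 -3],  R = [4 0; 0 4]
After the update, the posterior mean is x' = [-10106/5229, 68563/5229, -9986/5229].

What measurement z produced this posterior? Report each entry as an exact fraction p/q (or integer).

z = [-2, 2]

x̄ = F·x = [-10, 15, 8]
P̄ = F·P·Fᵀ + Q = [31 -13 -32; -13 51 4; -32 4 43]
S = H·P̄·Hᵀ + R = [335 -544; -544 899]
K = P̄·Hᵀ·S⁻¹ = [547/5229 1250/5229; -1793/5229 -1306/5229; 1090/5229 -463/5229]
x' − x̄ = [42184/5229, -9872/5229, -51818/5229] = K·y
y = (KᵀK)⁻¹·Kᵀ·(x' − x̄) = [-28, 46]
z = y + H·x̄ = [-28, 46] + [26, -44] = [-2, 2]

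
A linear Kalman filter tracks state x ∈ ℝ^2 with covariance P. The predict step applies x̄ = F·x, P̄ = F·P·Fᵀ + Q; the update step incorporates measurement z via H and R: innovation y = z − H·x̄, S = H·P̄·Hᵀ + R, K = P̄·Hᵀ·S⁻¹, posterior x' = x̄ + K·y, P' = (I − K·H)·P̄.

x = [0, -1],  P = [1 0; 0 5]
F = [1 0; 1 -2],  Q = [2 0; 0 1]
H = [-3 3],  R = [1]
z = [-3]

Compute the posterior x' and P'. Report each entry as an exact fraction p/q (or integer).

x̄ = F·x = [0, 2]
P̄ = F·P·Fᵀ + Q = [3 1; 1 22]
y = z − H·x̄ = [-9]
S = H·P̄·Hᵀ + R = [208]
K = P̄·Hᵀ·S⁻¹ = [-3/104; 63/208]
x' = x̄ + K·y = [27/104, -151/208]
P' = (I − K·H)·P̄ = [147/52 293/104; 293/104 607/208]

x' = [27/104, -151/208]
P' = [147/52 293/104; 293/104 607/208]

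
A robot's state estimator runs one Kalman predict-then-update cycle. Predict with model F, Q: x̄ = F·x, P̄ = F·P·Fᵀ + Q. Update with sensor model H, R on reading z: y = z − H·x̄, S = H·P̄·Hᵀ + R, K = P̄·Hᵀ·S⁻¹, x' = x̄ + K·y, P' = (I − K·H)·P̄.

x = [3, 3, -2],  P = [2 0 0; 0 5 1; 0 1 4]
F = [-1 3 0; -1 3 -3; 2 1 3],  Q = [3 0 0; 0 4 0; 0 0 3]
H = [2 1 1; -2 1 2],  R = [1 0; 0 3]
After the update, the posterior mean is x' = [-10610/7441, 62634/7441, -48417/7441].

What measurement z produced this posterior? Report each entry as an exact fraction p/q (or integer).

z = [-1, -2]

x̄ = F·x = [6, 12, 3]
P̄ = F·P·Fᵀ + Q = [50 38 20; 38 69 -19; 20 -19 58]
S = H·P̄·Hᵀ + R = [522 -32; -32 116]
K = P̄·Hᵀ·S⁻¹ = [2203/7441 -1607/14882; 1647/7441 -9729/29764; 2747/14882 16141/29764]
x' − x̄ = [-55256/7441, -26658/7441, -70740/7441] = K·y
y = (KᵀK)⁻¹·Kᵀ·(x' − x̄) = [-28, -8]
z = y + H·x̄ = [-28, -8] + [27, 6] = [-1, -2]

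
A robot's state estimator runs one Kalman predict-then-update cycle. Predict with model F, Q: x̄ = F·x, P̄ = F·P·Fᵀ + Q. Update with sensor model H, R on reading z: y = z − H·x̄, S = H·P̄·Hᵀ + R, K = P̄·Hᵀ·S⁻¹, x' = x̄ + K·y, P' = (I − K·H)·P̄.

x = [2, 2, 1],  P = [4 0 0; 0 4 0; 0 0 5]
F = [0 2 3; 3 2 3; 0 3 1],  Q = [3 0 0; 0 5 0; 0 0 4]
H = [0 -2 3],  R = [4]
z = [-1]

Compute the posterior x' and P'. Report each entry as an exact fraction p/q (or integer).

x' = [2423/349, 4189/349, 2671/349]
P' = [22311/349 20854/349 13896/349; 20854/349 28029/349 18570/349; 13896/349 18570/349 12456/349]

x̄ = F·x = [7, 13, 7]
P̄ = F·P·Fᵀ + Q = [64 61 39; 61 102 39; 39 39 45]
y = z − H·x̄ = [4]
S = H·P̄·Hᵀ + R = [349]
K = P̄·Hᵀ·S⁻¹ = [-5/349; -87/349; 57/349]
x' = x̄ + K·y = [2423/349, 4189/349, 2671/349]
P' = (I − K·H)·P̄ = [22311/349 20854/349 13896/349; 20854/349 28029/349 18570/349; 13896/349 18570/349 12456/349]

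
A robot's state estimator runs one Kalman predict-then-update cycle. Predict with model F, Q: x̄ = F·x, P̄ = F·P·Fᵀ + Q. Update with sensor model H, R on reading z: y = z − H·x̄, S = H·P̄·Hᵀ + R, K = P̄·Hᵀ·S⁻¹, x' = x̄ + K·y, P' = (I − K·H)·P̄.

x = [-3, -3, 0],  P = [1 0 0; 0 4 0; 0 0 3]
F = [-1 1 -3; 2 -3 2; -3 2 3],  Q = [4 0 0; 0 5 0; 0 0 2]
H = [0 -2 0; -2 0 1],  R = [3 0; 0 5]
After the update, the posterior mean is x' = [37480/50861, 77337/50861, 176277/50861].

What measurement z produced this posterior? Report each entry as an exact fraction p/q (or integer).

z = [-3, 2]

x̄ = F·x = [0, 3, 3]
P̄ = F·P·Fᵀ + Q = [36 -32 -16; -32 57 -12; -16 -12 54]
S = H·P̄·Hᵀ + R = [231 -104; -104 267]
K = P̄·Hᵀ·S⁻¹ = [7936/50861 -13672/50861; -25030/50861 156/50861; 15352/50861 22362/50861]
x' − x̄ = [37480/50861, -75246/50861, 23694/50861] = K·y
y = (KᵀK)⁻¹·Kᵀ·(x' − x̄) = [3, -1]
z = y + H·x̄ = [3, -1] + [-6, 3] = [-3, 2]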